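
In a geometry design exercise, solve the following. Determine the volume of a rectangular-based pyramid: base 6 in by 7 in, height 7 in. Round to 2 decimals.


Shape: rectangular pyramid
Base: 6 in x 7 in, Height h = 7 in
Formula: V = (1/3) * base_area * h
base_area = 6 * 7 = 42
base_area * h = 42 * 7 = 294
V = 294 / 3
V = 98
98 in^3


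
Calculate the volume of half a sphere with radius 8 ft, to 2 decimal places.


Shape: hemisphere (half of a sphere)
Radius r = 8 ft
Formula: V = (1/2) * (4/3) * pi * r^3 = (2/3) * pi * r^3
r^3 = 512
(2/3) * 512 = 341.333333
V = 341.333333 * pi
V = 1072.33
1072.33 ft^3


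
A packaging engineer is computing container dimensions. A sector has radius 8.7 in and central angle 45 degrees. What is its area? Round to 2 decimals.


Shape: circular sector
Radius r = 8.7 in, Angle = 45 degrees
Formula: A = (angle/360) * pi * r^2
r^2 = 75.69
Fraction of circle = 45/360
A = (45/360) * pi * 75.69
A = 9.46125 * pi
A = 29.72
29.72 in^2


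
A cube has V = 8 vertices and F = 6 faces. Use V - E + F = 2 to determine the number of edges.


Polyhedron: cube
Euler's formula for convex polyhedra: V - E + F = 2
Given: V = 8 vertices and F = 6 faces
Solve for E:
E = V + F - 2 = 8 + 6 - 2 = 12
12 edges


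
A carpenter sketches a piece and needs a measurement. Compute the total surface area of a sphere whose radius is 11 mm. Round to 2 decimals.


Shape: sphere
Radius r = 11 mm
Formula: SA = 4 * pi * r^2
r^2 = 121
SA = 4 * pi * 121
SA = 484 * pi
SA = 1520.53
1520.53 mm^2


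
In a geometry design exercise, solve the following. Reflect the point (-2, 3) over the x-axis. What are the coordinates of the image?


Transformation: reflection
Original point: (-2, 3)
Rule for reflection over the x-axis: (x, y) -> (x, -y)
Apply: (-2, 3) -> (-2, -3)
(-2, -3)


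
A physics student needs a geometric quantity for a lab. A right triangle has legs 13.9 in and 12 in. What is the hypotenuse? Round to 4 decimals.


Shape: right triangle
Legs a = 13.9 in, b = 12 in
Formula: c = sqrt(a^2 + b^2)
a^2 = 193.21, b^2 = 144
a^2 + b^2 = 337.21
c = sqrt(337.21)
c = 18.3633
18.3633 in


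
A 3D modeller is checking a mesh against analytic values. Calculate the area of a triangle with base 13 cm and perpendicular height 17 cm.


Shape: triangle
Base b = 13 cm, Height h = 17 cm
Formula: A = (1/2) * b * h
A = 0.5 * 13 * 17
A = 0.5 * 221
A = 110.5
110.5 cm^2


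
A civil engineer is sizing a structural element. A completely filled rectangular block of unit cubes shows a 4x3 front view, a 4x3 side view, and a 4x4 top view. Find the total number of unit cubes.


Orthographic views of a solid rectangular block:
Front view 4 x 3 -> length = 4, height = 3
Side view 4 x 3 -> width = 4, height = 3 (consistent)
Top view 4 x 4 -> confirms length = 4, width = 4
The block is 4 x 4 x 3.
Total unit cubes = 4 * 4 * 3 = 48
48 unit cubes


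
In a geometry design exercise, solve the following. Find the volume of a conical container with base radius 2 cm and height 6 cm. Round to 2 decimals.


Shape: cone
Radius r = 2 cm, Height h = 6 cm
Formula: V = (1/3) * pi * r^2 * h
r^2 = 4
pi * r^2 * h = pi * 4 * 6 = 24 * pi
V = 24 * pi / 3
V = 25.13
25.13 cm^3


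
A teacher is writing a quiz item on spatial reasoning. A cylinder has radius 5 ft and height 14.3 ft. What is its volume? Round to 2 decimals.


Shape: cylinder
Radius r = 5 ft, Height h = 14.3 ft
Formula: V = pi * r^2 * h
r^2 = 25
V = pi * 25 * 14.3
V = 357.5 * pi
V = 1123.12
1123.12 ft^3


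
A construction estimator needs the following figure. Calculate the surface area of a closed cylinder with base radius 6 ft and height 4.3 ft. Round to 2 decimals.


Shape: closed cylinder
Radius r = 6 ft, Height h = 4.3 ft
Formula: SA = 2*pi*r^2 + 2*pi*r*h = 2*pi*r*(r + h)
r + h = 10.3
2 * r * (r + h) = 2 * 6 * 10.3 = 123.6
SA = 123.6 * pi
SA = 388.3
388.3 ft^2


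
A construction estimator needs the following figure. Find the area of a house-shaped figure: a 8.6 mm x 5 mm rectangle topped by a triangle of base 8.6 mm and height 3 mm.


Composite shape: rectangle + triangle
Rectangle area = 8.6 * 5 = 43
Triangle area = 0.5 * 8.6 * 3 = 12.9
Total = 43 + 12.9
Total = 55.9
55.9 mm^2


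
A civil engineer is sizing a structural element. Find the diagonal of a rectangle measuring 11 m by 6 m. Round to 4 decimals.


Shape: rectangle (diagonal via Pythagoras)
Sides: 11 m and 6 m
Formula: d = sqrt(l^2 + w^2)
l^2 = 121, w^2 = 36
l^2 + w^2 = 157
d = sqrt(157)
d = 12.53
12.53 m


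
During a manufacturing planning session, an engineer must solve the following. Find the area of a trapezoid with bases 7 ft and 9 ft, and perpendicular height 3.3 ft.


Shape: trapezoid
Parallel sides a = 7 ft, b = 9 ft; Height h = 3.3 ft
Formula: A = (a + b) * h / 2
a + b = 7 + 9 = 16
A = 16 * 3.3 / 2
A = 52.8 / 2
A = 26.4
26.4 ft^2


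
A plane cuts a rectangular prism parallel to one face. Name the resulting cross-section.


Solid: rectangular prism
Cutting plane: parallel to one face
Visualize the intersection of the plane with the solid's surface.
The boundary of the cut region is a rectangle.
rectangle


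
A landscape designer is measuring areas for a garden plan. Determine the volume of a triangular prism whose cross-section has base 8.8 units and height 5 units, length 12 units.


Shape: triangular prism
Triangle base = 8.8 units, triangle height = 5 units, prism length L = 12 units
Formula: V = (1/2 * b * h_tri) * L
Cross-section area = 0.5 * 8.8 * 5 = 22
V = 22 * 12
V = 264
264 units^3


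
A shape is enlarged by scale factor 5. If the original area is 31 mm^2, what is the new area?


Linear scale factor k = 5
Original area = 31 mm^2
Rule: under a linear scaling by k, areas scale by k^2.
k^2 = 5^2 = 25
New area = 31 * 25
New area = 775
775 mm^2


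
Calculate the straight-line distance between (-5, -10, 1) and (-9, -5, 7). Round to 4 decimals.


3D distance between two points
P1 = (-5, -10, 1), P2 = (-9, -5, 7)
Formula: d = sqrt((x2-x1)^2 + (y2-y1)^2 + (z2-z1)^2)
dx = -9 - -5 = -4
dy = -5 - -10 = 5
dz = 7 - 1 = 6
dx^2 + dy^2 + dz^2 = 16 + 25 + 36 = 77
d = sqrt(77)
d = 8.775
8.775 units


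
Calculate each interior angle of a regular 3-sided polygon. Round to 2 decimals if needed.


Shape: regular triangle (3 sides)
Formula: interior angle = (n - 2) * 180 / n
(n - 2) = 1
(n - 2) * 180 = 180
angle = 180 / 3
angle = 60
60 degrees


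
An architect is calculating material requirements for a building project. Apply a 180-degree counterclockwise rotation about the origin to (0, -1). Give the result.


Transformation: rotation about the origin
Original point: (0, -1)
Rule for 180 deg: (x, y) -> (-x, -y)
Apply: (0, -1) -> (0, 1)
(0, 1)


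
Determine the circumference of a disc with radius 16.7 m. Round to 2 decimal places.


Shape: circle
Radius r = 16.7 m
Formula: C = 2 * pi * r
C = 2 * pi * 16.7
C = 33.4 * pi
C = 104.93
104.93 m


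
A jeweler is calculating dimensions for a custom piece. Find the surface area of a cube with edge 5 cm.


Shape: cube
Side s = 5 cm
A cube has 6 square faces.
Formula: SA = 6 * s^2
s^2 = 25
SA = 6 * 25
SA = 150
150 cm^2


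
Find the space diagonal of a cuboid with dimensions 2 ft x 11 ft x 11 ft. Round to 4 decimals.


Shape: rectangular box (space diagonal)
l = 2 ft, w = 11 ft, h = 11 ft
Visualize: the diagonal of the base, then a right triangle with that diagonal and the height.
Formula: d = sqrt(l^2 + w^2 + h^2)
l^2 + w^2 + h^2 = 4 + 121 + 121 = 246
d = sqrt(246)
d = 15.6844
15.6844 ft


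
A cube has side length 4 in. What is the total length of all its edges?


Shape: cube
Side s = 4 in
A cube has 12 edges, all equal.
Formula: total edge length = 12 * s
Total = 12 * 4
Total = 48
48 in


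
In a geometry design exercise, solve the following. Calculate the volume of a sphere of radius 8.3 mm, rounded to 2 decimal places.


Shape: sphere
Radius r = 8.3 mm
Formula: V = (4/3) * pi * r^3
r^3 = 571.787
(4/3) * 571.787 = 762.382667
V = 762.382667 * pi
V = 2395.1
2395.1 mm^3


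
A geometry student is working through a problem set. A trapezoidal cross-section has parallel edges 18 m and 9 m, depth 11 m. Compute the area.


Shape: trapezoid
Parallel sides a = 18 m, b = 9 m; Height h = 11 m
Formula: A = (a + b) * h / 2
a + b = 18 + 9 = 27
A = 27 * 11 / 2
A = 297 / 2
A = 148.5
148.5 m^2


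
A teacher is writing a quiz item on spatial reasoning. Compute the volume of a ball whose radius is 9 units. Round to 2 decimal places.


Shape: sphere
Radius r = 9 units
Formula: V = (4/3) * pi * r^3
r^3 = 729
(4/3) * 729 = 972
V = 972 * pi
V = 3053.63
3053.63 units^3


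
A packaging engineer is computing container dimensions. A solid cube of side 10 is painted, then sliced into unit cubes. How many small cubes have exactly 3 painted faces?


Large cube: 10 x 10 x 10, cut into unit cubes.
Cubes with 3 painted faces are at the corners. A cube always has 8 corners.
Count = 8
8 unit cubes


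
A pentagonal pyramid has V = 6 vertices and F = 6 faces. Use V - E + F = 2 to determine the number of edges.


Polyhedron: pentagonal pyramid
Euler's formula for convex polyhedra: V - E + F = 2
Given: V = 6 vertices and F = 6 faces
Solve for E:
E = V + F - 2 = 6 + 6 - 2 = 10
10 edges


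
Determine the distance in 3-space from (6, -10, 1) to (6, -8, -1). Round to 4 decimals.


3D distance between two points
P1 = (6, -10, 1), P2 = (6, -8, -1)
Formula: d = sqrt((x2-x1)^2 + (y2-y1)^2 + (z2-z1)^2)
dx = 6 - 6 = 0
dy = -8 - -10 = 2
dz = -1 - 1 = -2
dx^2 + dy^2 + dz^2 = 0 + 4 + 4 = 8
d = sqrt(8)
d = 2.8284
2.8284 units


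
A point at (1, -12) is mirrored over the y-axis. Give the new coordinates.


Transformation: reflection
Original point: (1, -12)
Rule for reflection over the y-axis: (x, y) -> (-x, y)
Apply: (1, -12) -> (-1, -12)
(-1, -12)


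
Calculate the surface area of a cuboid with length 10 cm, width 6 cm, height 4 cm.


Shape: rectangular prism
l = 10 cm, w = 6 cm, h = 4 cm
Formula: SA = 2(lw + lh + wh)
lw = 60, lh = 40, wh = 24
lw + lh + wh = 124
SA = 2 * 124
SA = 248
248 cm^2


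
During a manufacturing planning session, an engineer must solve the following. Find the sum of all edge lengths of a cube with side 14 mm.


Shape: cube
Side s = 14 mm
A cube has 12 edges, all equal.
Formula: total edge length = 12 * s
Total = 12 * 14
Total = 168
168 mm


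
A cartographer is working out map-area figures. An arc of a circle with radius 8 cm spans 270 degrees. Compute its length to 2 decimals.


Shape: circular arc
Radius r = 8 cm, Angle = 270 degrees
Formula: L = (angle/360) * 2 * pi * r
2 * pi * r = 16 * pi
L = (270/360) * 16 * pi
L = 12 * pi
L = 37.7
37.7 cm


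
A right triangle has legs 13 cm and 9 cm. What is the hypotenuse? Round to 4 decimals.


Shape: right triangle
Legs a = 13 cm, b = 9 cm
Formula: c = sqrt(a^2 + b^2)
a^2 = 169, b^2 = 81
a^2 + b^2 = 250
c = sqrt(250)
c = 15.8114
15.8114 cm


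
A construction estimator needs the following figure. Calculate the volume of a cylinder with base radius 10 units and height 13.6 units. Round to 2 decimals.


Shape: cylinder
Radius r = 10 units, Height h = 13.6 units
Formula: V = pi * r^2 * h
r^2 = 100
V = pi * 100 * 13.6
V = 1360 * pi
V = 4272.57
4272.57 units^3


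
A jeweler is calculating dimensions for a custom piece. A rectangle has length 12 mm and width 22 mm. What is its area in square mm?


Shape: rectangle
Length l = 12 mm, Width w = 22 mm
Formula: A = l * w
A = 12 * 22
A = 264
264 mm^2


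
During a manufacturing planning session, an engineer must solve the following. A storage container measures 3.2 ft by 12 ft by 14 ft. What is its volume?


Shape: rectangular prism
l = 3.2 ft, w = 12 ft, h = 14 ft
Formula: V = l * w * h
V = 3.2 * 12 * 14
V = 38.4 * 14
V = 537.6
537.6 ft^3


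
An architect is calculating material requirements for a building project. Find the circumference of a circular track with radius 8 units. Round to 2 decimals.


Shape: circle
Radius r = 8 units
Formula: C = 2 * pi * r
C = 2 * pi * 8
C = 16 * pi
C = 50.27
50.27 units


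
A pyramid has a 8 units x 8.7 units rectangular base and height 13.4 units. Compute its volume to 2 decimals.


Shape: rectangular pyramid
Base: 8 units x 8.7 units, Height h = 13.4 units
Formula: V = (1/3) * base_area * h
base_area = 8 * 8.7 = 69.6
base_area * h = 69.6 * 13.4 = 932.64
V = 932.64 / 3
V = 310.88
310.88 units^3


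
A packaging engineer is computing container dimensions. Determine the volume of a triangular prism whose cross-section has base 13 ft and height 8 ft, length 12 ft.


Shape: triangular prism
Triangle base = 13 ft, triangle height = 8 ft, prism length L = 12 ft
Formula: V = (1/2 * b * h_tri) * L
Cross-section area = 0.5 * 13 * 8 = 52
V = 52 * 12
V = 624
624 ft^3


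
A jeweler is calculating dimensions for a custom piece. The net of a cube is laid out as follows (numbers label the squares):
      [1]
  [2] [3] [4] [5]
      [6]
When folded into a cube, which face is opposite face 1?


Net: cross layout. Take square 3 as the base (bottom).
Fold the four squares in the horizontal row up around 3: 2 -> left, 4 -> right, 5 wraps to the top.
Fold 1 and 6 up from 3: 1 -> back, 6 -> front.
Opposite pairs are therefore: (1, 6), (2, 4), (3, 5).
Face 1 is opposite face 6.
face 6


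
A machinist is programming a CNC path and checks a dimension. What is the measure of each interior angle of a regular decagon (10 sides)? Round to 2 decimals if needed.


Shape: regular decagon (10 sides)
Formula: interior angle = (n - 2) * 180 / n
(n - 2) = 8
(n - 2) * 180 = 1440
angle = 1440 / 10
angle = 144
144 degrees


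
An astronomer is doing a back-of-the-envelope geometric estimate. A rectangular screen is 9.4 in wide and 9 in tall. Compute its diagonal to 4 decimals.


Shape: rectangle (diagonal via Pythagoras)
Sides: 9.4 in and 9 in
Formula: d = sqrt(l^2 + w^2)
l^2 = 88.36, w^2 = 81
l^2 + w^2 = 169.36
d = sqrt(169.36)
d = 13.0138
13.0138 in


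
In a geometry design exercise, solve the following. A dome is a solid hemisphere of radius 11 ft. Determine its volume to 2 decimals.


Shape: hemisphere (half of a sphere)
Radius r = 11 ft
Formula: V = (1/2) * (4/3) * pi * r^3 = (2/3) * pi * r^3
r^3 = 1331
(2/3) * 1331 = 887.333333
V = 887.333333 * pi
V = 2787.64
2787.64 ft^3


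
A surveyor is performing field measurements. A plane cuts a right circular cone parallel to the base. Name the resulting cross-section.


Solid: right circular cone
Cutting plane: parallel to the base
Visualize the intersection of the plane with the solid's surface.
The boundary of the cut region is a circle.
circle


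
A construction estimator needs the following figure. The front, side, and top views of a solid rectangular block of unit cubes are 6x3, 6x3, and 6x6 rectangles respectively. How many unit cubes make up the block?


Orthographic views of a solid rectangular block:
Front view 6 x 3 -> length = 6, height = 3
Side view 6 x 3 -> width = 6, height = 3 (consistent)
Top view 6 x 6 -> confirms length = 6, width = 6
The block is 6 x 6 x 3.
Total unit cubes = 6 * 6 * 3 = 108
108 unit cubes


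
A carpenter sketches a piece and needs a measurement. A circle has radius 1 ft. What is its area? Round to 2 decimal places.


Shape: circle
Radius r = 1 ft
Formula: A = pi * r^2
r^2 = 1^2 = 1
A = pi * 1
A = 3.14
3.14 ft^2


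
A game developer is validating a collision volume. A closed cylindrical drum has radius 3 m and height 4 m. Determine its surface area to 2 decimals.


Shape: closed cylinder
Radius r = 3 m, Height h = 4 m
Formula: SA = 2*pi*r^2 + 2*pi*r*h = 2*pi*r*(r + h)
r + h = 7
2 * r * (r + h) = 2 * 3 * 7 = 42
SA = 42 * pi
SA = 131.95
131.95 m^2


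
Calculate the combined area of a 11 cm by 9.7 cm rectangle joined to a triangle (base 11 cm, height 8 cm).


Composite shape: rectangle + triangle
Rectangle area = 11 * 9.7 = 106.7
Triangle area = 0.5 * 11 * 8 = 44
Total = 106.7 + 44
Total = 150.7
150.7 cm^2


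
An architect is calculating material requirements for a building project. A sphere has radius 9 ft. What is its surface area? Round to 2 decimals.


Shape: sphere
Radius r = 9 ft
Formula: SA = 4 * pi * r^2
r^2 = 81
SA = 4 * pi * 81
SA = 324 * pi
SA = 1017.88
1017.88 ft^2


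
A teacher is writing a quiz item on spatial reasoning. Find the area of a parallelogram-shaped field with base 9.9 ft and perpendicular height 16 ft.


Shape: parallelogram
Base b = 9.9 ft, Height h = 16 ft
Formula: A = b * h
A = 9.9 * 16
A = 158.4
158.4 ft^2


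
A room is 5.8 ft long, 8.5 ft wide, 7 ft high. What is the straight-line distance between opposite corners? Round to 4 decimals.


Shape: rectangular box (space diagonal)
l = 5.8 ft, w = 8.5 ft, h = 7 ft
Visualize: the diagonal of the base, then a right triangle with that diagonal and the height.
Formula: d = sqrt(l^2 + w^2 + h^2)
l^2 + w^2 + h^2 = 33.64 + 72.25 + 49 = 154.89
d = sqrt(154.89)
d = 12.4455
12.4455 ft


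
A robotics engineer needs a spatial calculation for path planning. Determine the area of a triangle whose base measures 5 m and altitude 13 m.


Shape: triangle
Base b = 5 m, Height h = 13 m
Formula: A = (1/2) * b * h
A = 0.5 * 5 * 13
A = 0.5 * 65
A = 32.5
32.5 m^2


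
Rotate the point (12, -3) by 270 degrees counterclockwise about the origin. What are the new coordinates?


Transformation: rotation about the origin
Original point: (12, -3)
Rule for 270 deg counterclockwise: (x, y) -> (y, -x)
Apply: (12, -3) -> (-3, -12)
(-3, -12)


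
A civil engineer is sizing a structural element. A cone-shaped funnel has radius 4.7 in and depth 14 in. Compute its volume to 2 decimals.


Shape: cone
Radius r = 4.7 in, Height h = 14 in
Formula: V = (1/3) * pi * r^2 * h
r^2 = 22.09
pi * r^2 * h = pi * 22.09 * 14 = 309.26 * pi
V = 309.26 * pi / 3
V = 323.86
323.86 in^3


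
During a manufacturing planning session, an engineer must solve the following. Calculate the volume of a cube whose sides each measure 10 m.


Shape: cube
Side s = 10 m
Formula: V = s^3
V = 10 * 10 * 10
V = 100 * 10
V = 1000
1000 m^3


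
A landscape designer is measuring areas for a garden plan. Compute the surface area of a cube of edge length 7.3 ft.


Shape: cube
Side s = 7.3 ft
A cube has 6 square faces.
Formula: SA = 6 * s^2
s^2 = 53.29
SA = 6 * 53.29
SA = 319.74
319.74 ft^2


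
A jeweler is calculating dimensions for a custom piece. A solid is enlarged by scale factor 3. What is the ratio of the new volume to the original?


Linear scale factor k = 3
Rule: under a linear scaling by k, volumes scale by k^3.
k^3 = 3 * 3 * 3
k^3 = 9 * 3
k^3 = 27
Volume scales by a factor of 27.
27 (dimensionless)


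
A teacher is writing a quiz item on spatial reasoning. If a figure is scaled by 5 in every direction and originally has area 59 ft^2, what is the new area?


Linear scale factor k = 5
Original area = 59 ft^2
Rule: under a linear scaling by k, areas scale by k^2.
k^2 = 5^2 = 25
New area = 59 * 25
New area = 1475
1475 ft^2


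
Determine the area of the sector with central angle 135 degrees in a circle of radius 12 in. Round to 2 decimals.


Shape: circular sector
Radius r = 12 in, Angle = 135 degrees
Formula: A = (angle/360) * pi * r^2
r^2 = 144
Fraction of circle = 135/360
A = (135/360) * pi * 144
A = 54 * pi
A = 169.65
169.65 in^2


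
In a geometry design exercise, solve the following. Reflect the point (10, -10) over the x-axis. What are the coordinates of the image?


Transformation: reflection
Original point: (10, -10)
Rule for reflection over the x-axis: (x, y) -> (x, -y)
Apply: (10, -10) -> (10, 10)
(10, 10)


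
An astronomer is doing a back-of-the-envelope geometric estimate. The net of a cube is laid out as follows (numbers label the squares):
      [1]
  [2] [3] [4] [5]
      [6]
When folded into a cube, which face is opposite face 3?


Net: cross layout. Take square 3 as the base (bottom).
Fold the four squares in the horizontal row up around 3: 2 -> left, 4 -> right, 5 wraps to the top.
Fold 1 and 6 up from 3: 1 -> back, 6 -> front.
Opposite pairs are therefore: (1, 6), (2, 4), (3, 5).
Face 3 is opposite face 5.
face 5


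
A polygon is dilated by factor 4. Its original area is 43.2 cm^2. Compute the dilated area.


Linear scale factor k = 4
Original area = 43.2 cm^2
Rule: under a linear scaling by k, areas scale by k^2.
k^2 = 4^2 = 16
New area = 43.2 * 16
New area = 691.2
691.2 cm^2


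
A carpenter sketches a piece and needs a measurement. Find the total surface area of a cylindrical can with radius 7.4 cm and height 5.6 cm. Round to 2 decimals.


Shape: closed cylinder
Radius r = 7.4 cm, Height h = 5.6 cm
Formula: SA = 2*pi*r^2 + 2*pi*r*h = 2*pi*r*(r + h)
r + h = 13
2 * r * (r + h) = 2 * 7.4 * 13 = 192.4
SA = 192.4 * pi
SA = 604.44
604.44 cm^2


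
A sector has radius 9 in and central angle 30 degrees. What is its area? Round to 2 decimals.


Shape: circular sector
Radius r = 9 in, Angle = 30 degrees
Formula: A = (angle/360) * pi * r^2
r^2 = 81
Fraction of circle = 30/360
A = (30/360) * pi * 81
A = 6.75 * pi
A = 21.21
21.21 in^2


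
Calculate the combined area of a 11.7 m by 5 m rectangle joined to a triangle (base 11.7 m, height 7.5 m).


Composite shape: rectangle + triangle
Rectangle area = 11.7 * 5 = 58.5
Triangle area = 0.5 * 11.7 * 7.5 = 43.875
Total = 58.5 + 43.875
Total = 102.375
102.375 m^2


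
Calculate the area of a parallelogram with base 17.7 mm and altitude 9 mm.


Shape: parallelogram
Base b = 17.7 mm, Height h = 9 mm
Formula: A = b * h
A = 17.7 * 9
A = 159.3
159.3 mm^2


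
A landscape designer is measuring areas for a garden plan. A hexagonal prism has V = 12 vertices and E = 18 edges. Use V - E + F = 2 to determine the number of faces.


Polyhedron: hexagonal prism
Euler's formula for convex polyhedra: V - E + F = 2
Given: V = 12 vertices and E = 18 edges
Solve for F:
F = 2 + E - V = 2 + 18 - 12 = 8
8 faces


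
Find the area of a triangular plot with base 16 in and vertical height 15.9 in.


Shape: triangle
Base b = 16 in, Height h = 15.9 in
Formula: A = (1/2) * b * h
A = 0.5 * 16 * 15.9
A = 0.5 * 254.4
A = 127.2
127.2 in^2


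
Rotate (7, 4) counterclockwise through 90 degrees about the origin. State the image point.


Transformation: rotation about the origin
Original point: (7, 4)
Rule for 90 deg counterclockwise: (x, y) -> (-y, x)
Apply: (7, 4) -> (-4, 7)
(-4, 7)


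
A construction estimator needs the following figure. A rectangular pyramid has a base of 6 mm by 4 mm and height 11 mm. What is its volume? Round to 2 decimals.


Shape: rectangular pyramid
Base: 6 mm x 4 mm, Height h = 11 mm
Formula: V = (1/3) * base_area * h
base_area = 6 * 4 = 24
base_area * h = 24 * 11 = 264
V = 264 / 3
V = 88
88 mm^3


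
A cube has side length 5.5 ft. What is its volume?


Shape: cube
Side s = 5.5 ft
Formula: V = s^3
V = 5.5 * 5.5 * 5.5
V = 30.25 * 5.5
V = 166.375
166.375 ft^3


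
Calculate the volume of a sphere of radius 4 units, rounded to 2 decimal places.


Shape: sphere
Radius r = 4 units
Formula: V = (4/3) * pi * r^3
r^3 = 64
(4/3) * 64 = 85.333333
V = 85.333333 * pi
V = 268.08
268.08 units^3


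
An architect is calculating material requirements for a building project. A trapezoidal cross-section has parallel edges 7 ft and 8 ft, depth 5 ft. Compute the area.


Shape: trapezoid
Parallel sides a = 7 ft, b = 8 ft; Height h = 5 ft
Formula: A = (a + b) * h / 2
a + b = 7 + 8 = 15
A = 15 * 5 / 2
A = 75 / 2
A = 37.5
37.5 ft^2


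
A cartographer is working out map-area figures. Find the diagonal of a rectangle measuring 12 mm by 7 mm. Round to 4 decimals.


Shape: rectangle (diagonal via Pythagoras)
Sides: 12 mm and 7 mm
Formula: d = sqrt(l^2 + w^2)
l^2 = 144, w^2 = 49
l^2 + w^2 = 193
d = sqrt(193)
d = 13.8924
13.8924 mm


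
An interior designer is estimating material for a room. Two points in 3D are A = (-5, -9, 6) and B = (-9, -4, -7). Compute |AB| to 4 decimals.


3D distance between two points
P1 = (-5, -9, 6), P2 = (-9, -4, -7)
Formula: d = sqrt((x2-x1)^2 + (y2-y1)^2 + (z2-z1)^2)
dx = -9 - -5 = -4
dy = -4 - -9 = 5
dz = -7 - 6 = -13
dx^2 + dy^2 + dz^2 = 16 + 25 + 169 = 210
d = sqrt(210)
d = 14.4914
14.4914 units


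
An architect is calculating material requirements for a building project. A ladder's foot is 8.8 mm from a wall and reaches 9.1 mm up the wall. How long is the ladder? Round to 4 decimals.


Shape: right triangle
Legs a = 8.8 mm, b = 9.1 mm
Formula: c = sqrt(a^2 + b^2)
a^2 = 77.44, b^2 = 82.81
a^2 + b^2 = 160.25
c = sqrt(160.25)
c = 12.659
12.659 mm


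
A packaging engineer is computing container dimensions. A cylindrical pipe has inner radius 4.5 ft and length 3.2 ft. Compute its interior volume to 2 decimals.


Shape: cylinder
Radius r = 4.5 ft, Height h = 3.2 ft
Formula: V = pi * r^2 * h
r^2 = 20.25
V = pi * 20.25 * 3.2
V = 64.8 * pi
V = 203.58
203.58 ft^3


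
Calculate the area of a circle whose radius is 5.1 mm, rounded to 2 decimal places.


Shape: circle
Radius r = 5.1 mm
Formula: A = pi * r^2
r^2 = 5.1^2 = 26.01
A = pi * 26.01
A = 81.71
81.71 mm^2


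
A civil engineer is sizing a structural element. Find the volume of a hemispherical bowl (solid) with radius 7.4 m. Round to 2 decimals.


Shape: hemisphere (half of a sphere)
Radius r = 7.4 m
Formula: V = (1/2) * (4/3) * pi * r^3 = (2/3) * pi * r^3
r^3 = 405.224
(2/3) * 405.224 = 270.149333
V = 270.149333 * pi
V = 848.7
848.7 m^3


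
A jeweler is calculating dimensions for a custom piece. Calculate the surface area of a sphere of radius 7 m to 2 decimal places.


Shape: sphere
Radius r = 7 m
Formula: SA = 4 * pi * r^2
r^2 = 49
SA = 4 * pi * 49
SA = 196 * pi
SA = 615.75
615.75 m^2


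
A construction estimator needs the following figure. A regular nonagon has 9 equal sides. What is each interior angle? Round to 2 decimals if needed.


Shape: regular nonagon (9 sides)
Formula: interior angle = (n - 2) * 180 / n
(n - 2) = 7
(n - 2) * 180 = 1260
angle = 1260 / 9
angle = 140
140 degrees


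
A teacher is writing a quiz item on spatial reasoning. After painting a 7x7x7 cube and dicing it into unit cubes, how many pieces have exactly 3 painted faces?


Large cube: 7 x 7 x 7, cut into unit cubes.
Cubes with 3 painted faces are at the corners. A cube always has 8 corners.
Count = 8
8 unit cubes


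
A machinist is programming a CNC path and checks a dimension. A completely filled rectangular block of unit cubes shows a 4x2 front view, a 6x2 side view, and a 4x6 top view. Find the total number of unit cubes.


Orthographic views of a solid rectangular block:
Front view 4 x 2 -> length = 4, height = 2
Side view 6 x 2 -> width = 6, height = 2 (consistent)
Top view 4 x 6 -> confirms length = 4, width = 6
The block is 4 x 6 x 2.
Total unit cubes = 4 * 6 * 2 = 48
48 unit cubes


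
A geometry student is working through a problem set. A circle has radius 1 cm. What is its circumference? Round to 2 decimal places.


Shape: circle
Radius r = 1 cm
Formula: C = 2 * pi * r
C = 2 * pi * 1
C = 2 * pi
C = 6.28
6.28 cm


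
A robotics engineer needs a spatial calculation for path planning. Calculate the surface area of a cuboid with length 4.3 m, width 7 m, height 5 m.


Shape: rectangular prism
l = 4.3 m, w = 7 m, h = 5 m
Formula: SA = 2(lw + lh + wh)
lw = 30.1, lh = 21.5, wh = 35
lw + lh + wh = 86.6
SA = 2 * 86.6
SA = 173.2
173.2 m^2


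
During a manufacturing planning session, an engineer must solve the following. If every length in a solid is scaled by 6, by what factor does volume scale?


Linear scale factor k = 6
Rule: under a linear scaling by k, volumes scale by k^3.
k^3 = 6 * 6 * 6
k^3 = 36 * 6
k^3 = 216
Volume scales by a factor of 216.
216 (dimensionless)


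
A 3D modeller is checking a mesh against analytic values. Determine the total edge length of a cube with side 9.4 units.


Shape: cube
Side s = 9.4 units
A cube has 12 edges, all equal.
Formula: total edge length = 12 * s
Total = 12 * 9.4
Total = 112.8
112.8 units


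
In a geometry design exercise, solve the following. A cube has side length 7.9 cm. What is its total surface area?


Shape: cube
Side s = 7.9 cm
A cube has 6 square faces.
Formula: SA = 6 * s^2
s^2 = 62.41
SA = 6 * 62.41
SA = 374.46
374.46 cm^2


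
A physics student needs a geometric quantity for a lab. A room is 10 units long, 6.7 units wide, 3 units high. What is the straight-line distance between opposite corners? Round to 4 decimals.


Shape: rectangular box (space diagonal)
l = 10 units, w = 6.7 units, h = 3 units
Visualize: the diagonal of the base, then a right triangle with that diagonal and the height.
Formula: d = sqrt(l^2 + w^2 + h^2)
l^2 + w^2 + h^2 = 100 + 44.89 + 9 = 153.89
d = sqrt(153.89)
d = 12.4052
12.4052 units


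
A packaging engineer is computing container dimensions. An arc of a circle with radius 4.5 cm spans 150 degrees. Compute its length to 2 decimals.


Shape: circular arc
Radius r = 4.5 cm, Angle = 150 degrees
Formula: L = (angle/360) * 2 * pi * r
2 * pi * r = 9 * pi
L = (150/360) * 9 * pi
L = 3.75 * pi
L = 11.78
11.78 cm


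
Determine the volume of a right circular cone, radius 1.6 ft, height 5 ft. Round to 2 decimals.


Shape: cone
Radius r = 1.6 ft, Height h = 5 ft
Formula: V = (1/3) * pi * r^2 * h
r^2 = 2.56
pi * r^2 * h = pi * 2.56 * 5 = 12.8 * pi
V = 12.8 * pi / 3
V = 13.4
13.4 ft^3


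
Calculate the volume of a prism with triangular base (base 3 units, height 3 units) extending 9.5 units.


Shape: triangular prism
Triangle base = 3 units, triangle height = 3 units, prism length L = 9.5 units
Formula: V = (1/2 * b * h_tri) * L
Cross-section area = 0.5 * 3 * 3 = 4.5
V = 4.5 * 9.5
V = 42.75
42.75 units^3


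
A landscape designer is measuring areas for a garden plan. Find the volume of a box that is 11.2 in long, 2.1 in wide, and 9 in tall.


Shape: rectangular prism
l = 11.2 in, w = 2.1 in, h = 9 in
Formula: V = l * w * h
V = 11.2 * 2.1 * 9
V = 23.52 * 9
V = 211.68
211.68 in^3


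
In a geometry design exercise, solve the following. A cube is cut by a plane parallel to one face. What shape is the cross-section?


Solid: cube
Cutting plane: parallel to one face
Visualize the intersection of the plane with the solid's surface.
The boundary of the cut region is a square.
square


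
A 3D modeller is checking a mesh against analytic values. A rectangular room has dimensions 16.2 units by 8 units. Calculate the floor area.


Shape: rectangle
Length l = 16.2 units, Width w = 8 units
Formula: A = l * w
A = 16.2 * 8
A = 129.6
129.6 units^2


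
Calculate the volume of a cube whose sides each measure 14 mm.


Shape: cube
Side s = 14 mm
Formula: V = s^3
V = 14 * 14 * 14
V = 196 * 14
V = 2744
2744 mm^3


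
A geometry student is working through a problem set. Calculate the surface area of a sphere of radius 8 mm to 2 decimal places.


Shape: sphere
Radius r = 8 mm
Formula: SA = 4 * pi * r^2
r^2 = 64
SA = 4 * pi * 64
SA = 256 * pi
SA = 804.25
804.25 mm^2


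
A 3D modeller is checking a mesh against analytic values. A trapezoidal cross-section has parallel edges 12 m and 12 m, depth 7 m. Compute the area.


Shape: trapezoid
Parallel sides a = 12 m, b = 12 m; Height h = 7 m
Formula: A = (a + b) * h / 2
a + b = 12 + 12 = 24
A = 24 * 7 / 2
A = 168 / 2
A = 84
84 m^2


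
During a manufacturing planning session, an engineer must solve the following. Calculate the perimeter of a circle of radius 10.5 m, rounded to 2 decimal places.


Shape: circle
Radius r = 10.5 m
Formula: C = 2 * pi * r
C = 2 * pi * 10.5
C = 21 * pi
C = 65.97
65.97 m


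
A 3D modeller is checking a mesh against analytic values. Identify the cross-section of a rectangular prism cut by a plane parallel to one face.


Solid: rectangular prism
Cutting plane: parallel to one face
Visualize the intersection of the plane with the solid's surface.
The boundary of the cut region is a rectangle.
rectangle


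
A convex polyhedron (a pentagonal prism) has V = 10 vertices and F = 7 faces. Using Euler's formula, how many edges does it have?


Polyhedron: pentagonal prism
Euler's formula for convex polyhedra: V - E + F = 2
Given: V = 10 vertices and F = 7 faces
Solve for E:
E = V + F - 2 = 10 + 7 - 2 = 15
15 edges


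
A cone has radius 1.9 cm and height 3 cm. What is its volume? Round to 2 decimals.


Shape: cone
Radius r = 1.9 cm, Height h = 3 cm
Formula: V = (1/3) * pi * r^2 * h
r^2 = 3.61
pi * r^2 * h = pi * 3.61 * 3 = 10.83 * pi
V = 10.83 * pi / 3
V = 11.34
11.34 cm^3


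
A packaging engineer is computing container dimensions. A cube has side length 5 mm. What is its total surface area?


Shape: cube
Side s = 5 mm
A cube has 6 square faces.
Formula: SA = 6 * s^2
s^2 = 25
SA = 6 * 25
SA = 150
150 mm^2


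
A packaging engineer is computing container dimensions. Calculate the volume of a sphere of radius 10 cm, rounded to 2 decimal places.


Shape: sphere
Radius r = 10 cm
Formula: V = (4/3) * pi * r^3
r^3 = 1000
(4/3) * 1000 = 1333.333333
V = 1333.333333 * pi
V = 4188.79
4188.79 cm^3


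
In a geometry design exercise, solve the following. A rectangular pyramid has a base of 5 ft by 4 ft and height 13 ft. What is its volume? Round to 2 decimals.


Shape: rectangular pyramid
Base: 5 ft x 4 ft, Height h = 13 ft
Formula: V = (1/3) * base_area * h
base_area = 5 * 4 = 20
base_area * h = 20 * 13 = 260
V = 260 / 3
V = 86.67
86.67 ft^3


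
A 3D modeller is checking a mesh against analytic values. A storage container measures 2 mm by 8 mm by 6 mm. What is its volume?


Shape: rectangular prism
l = 2 mm, w = 8 mm, h = 6 mm
Formula: V = l * w * h
V = 2 * 8 * 6
V = 16 * 6
V = 96
96 mm^3


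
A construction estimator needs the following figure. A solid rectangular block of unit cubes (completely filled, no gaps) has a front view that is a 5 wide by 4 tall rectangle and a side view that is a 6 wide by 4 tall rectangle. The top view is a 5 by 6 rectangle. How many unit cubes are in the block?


Orthographic views of a solid rectangular block:
Front view 5 x 4 -> length = 5, height = 4
Side view 6 x 4 -> width = 6, height = 4 (consistent)
Top view 5 x 6 -> confirms length = 5, width = 6
The block is 5 x 6 x 4.
Total unit cubes = 5 * 6 * 4 = 120
120 unit cubes


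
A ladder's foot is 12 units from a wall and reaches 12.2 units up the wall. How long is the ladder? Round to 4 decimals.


Shape: right triangle
Legs a = 12 units, b = 12.2 units
Formula: c = sqrt(a^2 + b^2)
a^2 = 144, b^2 = 148.84
a^2 + b^2 = 292.84
c = sqrt(292.84)
c = 17.1126
17.1126 units


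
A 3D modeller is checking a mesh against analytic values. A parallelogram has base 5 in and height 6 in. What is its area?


Shape: parallelogram
Base b = 5 in, Height h = 6 in
Formula: A = b * h
A = 5 * 6
A = 30
30 in^2


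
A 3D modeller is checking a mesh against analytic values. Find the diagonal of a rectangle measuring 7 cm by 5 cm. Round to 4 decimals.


Shape: rectangle (diagonal via Pythagoras)
Sides: 7 cm and 5 cm
Formula: d = sqrt(l^2 + w^2)
l^2 = 49, w^2 = 25
l^2 + w^2 = 74
d = sqrt(74)
d = 8.6023
8.6023 cm


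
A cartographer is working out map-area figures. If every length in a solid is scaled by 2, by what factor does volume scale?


Linear scale factor k = 2
Rule: under a linear scaling by k, volumes scale by k^3.
k^3 = 2 * 2 * 2
k^3 = 4 * 2
k^3 = 8
Volume scales by a factor of 8.
8 (dimensionless)


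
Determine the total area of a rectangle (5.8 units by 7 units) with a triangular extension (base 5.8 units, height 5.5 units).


Composite shape: rectangle + triangle
Rectangle area = 5.8 * 7 = 40.6
Triangle area = 0.5 * 5.8 * 5.5 = 15.95
Total = 40.6 + 15.95
Total = 56.55
56.55 units^2


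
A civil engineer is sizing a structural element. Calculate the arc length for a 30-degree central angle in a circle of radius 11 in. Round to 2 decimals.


Shape: circular arc
Radius r = 11 in, Angle = 30 degrees
Formula: L = (angle/360) * 2 * pi * r
2 * pi * r = 22 * pi
L = (30/360) * 22 * pi
L = 1.833333 * pi
L = 5.76
5.76 in


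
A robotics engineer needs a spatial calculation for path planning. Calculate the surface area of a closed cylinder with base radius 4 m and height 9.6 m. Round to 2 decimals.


Shape: closed cylinder
Radius r = 4 m, Height h = 9.6 m
Formula: SA = 2*pi*r^2 + 2*pi*r*h = 2*pi*r*(r + h)
r + h = 13.6
2 * r * (r + h) = 2 * 4 * 13.6 = 108.8
SA = 108.8 * pi
SA = 341.81
341.81 m^2


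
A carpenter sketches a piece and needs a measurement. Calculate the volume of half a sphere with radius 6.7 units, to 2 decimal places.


Shape: hemisphere (half of a sphere)
Radius r = 6.7 units
Formula: V = (1/2) * (4/3) * pi * r^3 = (2/3) * pi * r^3
r^3 = 300.763
(2/3) * 300.763 = 200.508667
V = 200.508667 * pi
V = 629.92
629.92 units^3


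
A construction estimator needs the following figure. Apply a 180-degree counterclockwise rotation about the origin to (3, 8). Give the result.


Transformation: rotation about the origin
Original point: (3, 8)
Rule for 180 deg: (x, y) -> (-x, -y)
Apply: (3, 8) -> (-3, -8)
(-3, -8)


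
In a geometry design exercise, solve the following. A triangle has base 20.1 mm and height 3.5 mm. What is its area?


Shape: triangle
Base b = 20.1 mm, Height h = 3.5 mm
Formula: A = (1/2) * b * h
A = 0.5 * 20.1 * 3.5
A = 0.5 * 70.35
A = 35.175
35.175 mm^2


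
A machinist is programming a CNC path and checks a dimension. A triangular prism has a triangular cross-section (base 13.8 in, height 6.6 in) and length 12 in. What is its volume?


Shape: triangular prism
Triangle base = 13.8 in, triangle height = 6.6 in, prism length L = 12 in
Formula: V = (1/2 * b * h_tri) * L
Cross-section area = 0.5 * 13.8 * 6.6 = 45.54
V = 45.54 * 12
V = 546.48
546.48 in^3


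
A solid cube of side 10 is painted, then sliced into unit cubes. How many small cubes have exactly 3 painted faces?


Large cube: 10 x 10 x 10, cut into unit cubes.
Cubes with 3 painted faces are at the corners. A cube always has 8 corners.
Count = 8
8 unit cubes


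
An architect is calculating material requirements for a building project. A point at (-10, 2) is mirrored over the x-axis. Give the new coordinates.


Transformation: reflection
Original point: (-10, 2)
Rule for reflection over the x-axis: (x, y) -> (x, -y)
Apply: (-10, 2) -> (-10, -2)
(-10, -2)


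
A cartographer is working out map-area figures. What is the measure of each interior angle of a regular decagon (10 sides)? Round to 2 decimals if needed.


Shape: regular decagon (10 sides)
Formula: interior angle = (n - 2) * 180 / n
(n - 2) = 8
(n - 2) * 180 = 1440
angle = 1440 / 10
angle = 144
144 degrees


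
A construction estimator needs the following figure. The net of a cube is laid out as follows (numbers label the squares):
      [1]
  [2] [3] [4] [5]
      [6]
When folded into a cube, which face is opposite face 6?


Net: cross layout. Take square 3 as the base (bottom).
Fold the four squares in the horizontal row up around 3: 2 -> left, 4 -> right, 5 wraps to the top.
Fold 1 and 6 up from 3: 1 -> back, 6 -> front.
Opposite pairs are therefore: (1, 6), (2, 4), (3, 5).
Face 6 is opposite face 1.
face 1


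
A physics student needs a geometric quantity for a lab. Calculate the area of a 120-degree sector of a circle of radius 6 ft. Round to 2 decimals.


Shape: circular sector
Radius r = 6 ft, Angle = 120 degrees
Formula: A = (angle/360) * pi * r^2
r^2 = 36
Fraction of circle = 120/360
A = (120/360) * pi * 36
A = 12 * pi
A = 37.7
37.7 ft^2


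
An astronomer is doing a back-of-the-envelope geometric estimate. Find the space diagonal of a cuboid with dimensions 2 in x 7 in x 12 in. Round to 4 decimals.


Shape: rectangular box (space diagonal)
l = 2 in, w = 7 in, h = 12 in
Visualize: the diagonal of the base, then a right triangle with that diagonal and the height.
Formula: d = sqrt(l^2 + w^2 + h^2)
l^2 + w^2 + h^2 = 4 + 49 + 144 = 197
d = sqrt(197)
d = 14.0357
14.0357 in
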